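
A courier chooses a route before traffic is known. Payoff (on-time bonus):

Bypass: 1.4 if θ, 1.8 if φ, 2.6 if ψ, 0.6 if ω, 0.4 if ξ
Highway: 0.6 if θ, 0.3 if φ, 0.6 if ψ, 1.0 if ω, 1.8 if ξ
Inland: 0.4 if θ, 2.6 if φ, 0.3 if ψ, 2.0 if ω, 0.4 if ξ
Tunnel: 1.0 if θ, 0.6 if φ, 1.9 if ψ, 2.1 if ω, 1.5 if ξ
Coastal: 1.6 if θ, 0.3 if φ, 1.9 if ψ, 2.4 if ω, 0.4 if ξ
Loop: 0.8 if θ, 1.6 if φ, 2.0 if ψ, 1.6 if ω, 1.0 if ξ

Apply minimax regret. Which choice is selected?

Loop

Column bests: θ=1.6, φ=2.6, ψ=2.6, ω=2.4, ξ=1.8.
Bypass regrets: 0.2, 0.8, 0.0, 1.8, 1.4 → max 1.8
Highway regrets: 1.0, 2.3, 2.0, 1.4, 0.0 → max 2.3
Inland regrets: 1.2, 0.0, 2.3, 0.4, 1.4 → max 2.3
Tunnel regrets: 0.6, 2.0, 0.7, 0.3, 0.3 → max 2.0
Coastal regrets: 0.0, 2.3, 0.7, 0.0, 1.4 → max 2.3
Loop regrets: 0.8, 1.0, 0.6, 0.8, 0.8 → max 1.0
Smallest max regret = 1.0 → Loop.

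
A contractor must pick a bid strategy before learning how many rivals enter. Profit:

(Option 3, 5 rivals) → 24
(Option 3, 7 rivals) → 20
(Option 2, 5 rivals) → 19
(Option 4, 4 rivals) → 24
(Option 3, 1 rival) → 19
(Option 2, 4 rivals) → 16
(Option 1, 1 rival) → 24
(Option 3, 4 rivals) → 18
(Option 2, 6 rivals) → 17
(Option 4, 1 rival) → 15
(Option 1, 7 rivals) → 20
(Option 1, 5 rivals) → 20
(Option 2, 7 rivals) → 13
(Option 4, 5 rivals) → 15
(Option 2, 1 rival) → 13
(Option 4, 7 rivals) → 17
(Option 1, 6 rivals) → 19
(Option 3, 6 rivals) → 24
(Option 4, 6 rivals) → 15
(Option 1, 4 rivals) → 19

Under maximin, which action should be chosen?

Option 1

Row minima: Option 1=19, Option 2=13, Option 3=18, Option 4=15
Best worst-case = 19 → Option 1.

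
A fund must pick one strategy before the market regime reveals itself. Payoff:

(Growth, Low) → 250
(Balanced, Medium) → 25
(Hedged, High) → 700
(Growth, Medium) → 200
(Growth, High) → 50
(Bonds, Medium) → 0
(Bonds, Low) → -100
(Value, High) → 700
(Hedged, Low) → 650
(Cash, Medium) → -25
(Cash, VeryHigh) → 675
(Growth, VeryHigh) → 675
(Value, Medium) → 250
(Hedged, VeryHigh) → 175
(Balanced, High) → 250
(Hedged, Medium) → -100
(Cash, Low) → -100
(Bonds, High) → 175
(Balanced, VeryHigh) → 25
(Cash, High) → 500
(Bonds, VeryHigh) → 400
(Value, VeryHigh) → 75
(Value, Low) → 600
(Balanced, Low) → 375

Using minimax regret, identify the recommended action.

Hedged

Column bests: Low=650, Medium=250, High=700, VeryHigh=675.
Cash regrets: 750, 275, 200, 0 → max 750
Bonds regrets: 750, 250, 525, 275 → max 750
Value regrets: 50, 0, 0, 600 → max 600
Growth regrets: 400, 50, 650, 0 → max 650
Hedged regrets: 0, 350, 0, 500 → max 500
Balanced regrets: 275, 225, 450, 650 → max 650
Smallest max regret = 500 → Hedged.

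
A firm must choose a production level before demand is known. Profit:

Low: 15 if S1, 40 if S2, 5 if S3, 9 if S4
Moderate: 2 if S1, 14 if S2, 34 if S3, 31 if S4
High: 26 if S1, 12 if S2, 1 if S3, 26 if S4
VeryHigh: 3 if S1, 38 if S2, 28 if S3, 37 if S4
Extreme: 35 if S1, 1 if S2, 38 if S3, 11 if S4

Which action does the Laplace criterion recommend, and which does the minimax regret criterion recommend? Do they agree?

laplace → VeryHigh; minimax regret → VeryHigh (agree)

Row averages: Low=17.25, Moderate=20.25, High=16.25, VeryHigh=26.5, Extreme=21.25
Highest average = 26.5 → VeryHigh.
Column bests: S1=35, S2=40, S3=38, S4=37.
Low regrets: 20, 0, 33, 28 → max 33
Moderate regrets: 33, 26, 4, 6 → max 33
High regrets: 9, 28, 37, 11 → max 37
VeryHigh regrets: 32, 2, 10, 0 → max 32
Extreme regrets: 0, 39, 0, 26 → max 39
Smallest max regret = 32 → VeryHigh.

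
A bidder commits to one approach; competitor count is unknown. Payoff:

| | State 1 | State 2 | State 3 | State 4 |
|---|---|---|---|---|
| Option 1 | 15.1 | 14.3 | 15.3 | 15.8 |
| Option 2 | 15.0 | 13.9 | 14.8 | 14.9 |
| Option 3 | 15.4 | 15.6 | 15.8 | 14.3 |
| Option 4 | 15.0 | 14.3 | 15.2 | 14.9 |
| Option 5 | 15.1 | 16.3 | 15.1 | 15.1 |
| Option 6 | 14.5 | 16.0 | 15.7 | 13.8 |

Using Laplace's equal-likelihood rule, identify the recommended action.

Row averages: Option 1=15.125, Option 2=14.65, Option 3=15.275, Option 4=14.85, Option 5=15.4, Option 6=15
Highest average = 15.4 → Option 5.

Option 5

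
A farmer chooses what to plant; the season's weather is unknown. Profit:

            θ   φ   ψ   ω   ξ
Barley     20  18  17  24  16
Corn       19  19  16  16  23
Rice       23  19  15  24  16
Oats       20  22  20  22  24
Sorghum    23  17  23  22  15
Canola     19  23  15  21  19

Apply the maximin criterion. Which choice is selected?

Oats

Row minima: Barley=16, Corn=16, Rice=15, Oats=20, Sorghum=15, Canola=15
Best worst-case = 20 → Oats.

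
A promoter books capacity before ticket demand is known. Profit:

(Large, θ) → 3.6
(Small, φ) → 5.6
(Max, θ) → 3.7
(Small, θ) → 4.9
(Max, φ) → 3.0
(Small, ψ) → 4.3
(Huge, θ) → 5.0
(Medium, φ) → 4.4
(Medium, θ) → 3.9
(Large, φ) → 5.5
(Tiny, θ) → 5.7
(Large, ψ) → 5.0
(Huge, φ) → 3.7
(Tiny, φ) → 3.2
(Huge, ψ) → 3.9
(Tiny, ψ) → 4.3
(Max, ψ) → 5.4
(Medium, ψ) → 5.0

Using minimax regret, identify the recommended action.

Small

Column bests: θ=5.7, φ=5.6, ψ=5.4.
Tiny regrets: 0.0, 2.4, 1.1 → max 2.4
Small regrets: 0.8, 0.0, 1.1 → max 1.1
Medium regrets: 1.8, 1.2, 0.4 → max 1.8
Large regrets: 2.1, 0.1, 0.4 → max 2.1
Huge regrets: 0.7, 1.9, 1.5 → max 1.9
Max regrets: 2.0, 2.6, 0.0 → max 2.6
Smallest max regret = 1.1 → Small.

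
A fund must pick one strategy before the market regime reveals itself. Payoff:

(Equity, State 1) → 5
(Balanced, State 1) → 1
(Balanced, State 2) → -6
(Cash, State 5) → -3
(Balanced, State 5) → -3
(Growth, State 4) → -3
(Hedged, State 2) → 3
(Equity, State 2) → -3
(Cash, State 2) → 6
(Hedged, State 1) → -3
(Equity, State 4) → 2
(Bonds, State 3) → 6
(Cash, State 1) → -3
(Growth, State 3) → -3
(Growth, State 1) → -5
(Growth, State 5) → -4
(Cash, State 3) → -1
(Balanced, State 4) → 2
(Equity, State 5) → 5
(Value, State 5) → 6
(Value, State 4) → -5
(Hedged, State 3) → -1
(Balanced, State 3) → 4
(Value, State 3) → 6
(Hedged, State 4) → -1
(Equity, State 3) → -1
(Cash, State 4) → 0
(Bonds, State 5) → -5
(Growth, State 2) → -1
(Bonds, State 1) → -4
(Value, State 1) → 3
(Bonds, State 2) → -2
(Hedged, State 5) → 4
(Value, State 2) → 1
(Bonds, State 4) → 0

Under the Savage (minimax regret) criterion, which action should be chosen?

Value

Column bests: State 1=5, State 2=6, State 3=6, State 4=2, State 5=6.
Cash regrets: 8, 0, 7, 2, 9 → max 9
Equity regrets: 0, 9, 7, 0, 1 → max 9
Hedged regrets: 8, 3, 7, 3, 2 → max 8
Value regrets: 2, 5, 0, 7, 0 → max 7
Bonds regrets: 9, 8, 0, 2, 11 → max 11
Growth regrets: 10, 7, 9, 5, 10 → max 10
Balanced regrets: 4, 12, 2, 0, 9 → max 12
Smallest max regret = 7 → Value.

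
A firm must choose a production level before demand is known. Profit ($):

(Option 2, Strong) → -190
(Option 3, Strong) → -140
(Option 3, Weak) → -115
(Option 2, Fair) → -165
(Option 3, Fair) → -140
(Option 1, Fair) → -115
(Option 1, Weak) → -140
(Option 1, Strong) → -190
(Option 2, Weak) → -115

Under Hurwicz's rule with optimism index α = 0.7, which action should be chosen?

Option 1: 0.7·(-115) + 0.3·(-190) = -137.5
Option 2: 0.7·(-115) + 0.3·(-190) = -137.5
Option 3: 0.7·(-115) + 0.3·(-140) = -122.5
Highest Hurwicz score = -122.5 → Option 3.

Option 3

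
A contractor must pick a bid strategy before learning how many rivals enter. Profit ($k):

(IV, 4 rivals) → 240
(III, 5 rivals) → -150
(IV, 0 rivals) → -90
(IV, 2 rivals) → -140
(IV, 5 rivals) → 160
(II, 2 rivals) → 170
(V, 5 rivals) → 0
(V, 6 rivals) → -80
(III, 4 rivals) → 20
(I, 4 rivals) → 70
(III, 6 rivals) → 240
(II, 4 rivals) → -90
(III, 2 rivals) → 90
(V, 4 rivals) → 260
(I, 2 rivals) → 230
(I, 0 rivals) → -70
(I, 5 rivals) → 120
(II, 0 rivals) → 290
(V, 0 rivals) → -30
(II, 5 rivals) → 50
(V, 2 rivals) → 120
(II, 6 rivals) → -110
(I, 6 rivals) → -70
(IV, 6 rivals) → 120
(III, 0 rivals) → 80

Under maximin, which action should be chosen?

Row minima: I=-70, II=-110, III=-150, IV=-140, V=-80
Best worst-case = -70 → I.

I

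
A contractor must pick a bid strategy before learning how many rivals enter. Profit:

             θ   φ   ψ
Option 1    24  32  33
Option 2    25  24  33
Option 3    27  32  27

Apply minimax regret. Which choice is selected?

Option 1

Column bests: θ=27, φ=32, ψ=33.
Option 1 regrets: 3, 0, 0 → max 3
Option 2 regrets: 2, 8, 0 → max 8
Option 3 regrets: 0, 0, 6 → max 6
Smallest max regret = 3 → Option 1.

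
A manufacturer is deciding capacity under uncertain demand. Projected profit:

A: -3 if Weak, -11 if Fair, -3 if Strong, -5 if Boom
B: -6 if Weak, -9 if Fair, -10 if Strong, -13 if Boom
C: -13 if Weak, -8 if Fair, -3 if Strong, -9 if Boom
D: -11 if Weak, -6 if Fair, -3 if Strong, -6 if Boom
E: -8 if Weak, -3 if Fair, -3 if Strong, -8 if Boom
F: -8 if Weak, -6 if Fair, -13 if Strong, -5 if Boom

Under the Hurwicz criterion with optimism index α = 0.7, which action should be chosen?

E

A: 0.7·(-3) + 0.3·(-11) = -5.4
B: 0.7·(-6) + 0.3·(-13) = -8.1
C: 0.7·(-3) + 0.3·(-13) = -6
D: 0.7·(-3) + 0.3·(-11) = -5.4
E: 0.7·(-3) + 0.3·(-8) = -4.5
F: 0.7·(-5) + 0.3·(-13) = -7.4
Highest Hurwicz score = -4.5 → E.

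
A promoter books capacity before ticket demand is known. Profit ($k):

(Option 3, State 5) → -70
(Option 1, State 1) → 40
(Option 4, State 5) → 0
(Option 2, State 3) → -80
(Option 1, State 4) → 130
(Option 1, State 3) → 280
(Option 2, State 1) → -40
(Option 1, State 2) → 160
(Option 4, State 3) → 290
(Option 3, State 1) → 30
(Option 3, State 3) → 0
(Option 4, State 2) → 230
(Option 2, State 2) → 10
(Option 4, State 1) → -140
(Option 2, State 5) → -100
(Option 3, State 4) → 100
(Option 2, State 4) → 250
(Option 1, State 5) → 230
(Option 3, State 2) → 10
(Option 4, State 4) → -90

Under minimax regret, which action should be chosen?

Column bests: State 1=40, State 2=230, State 3=290, State 4=250, State 5=230.
Option 1 regrets: 0, 70, 10, 120, 0 → max 120
Option 2 regrets: 80, 220, 370, 0, 330 → max 370
Option 3 regrets: 10, 220, 290, 150, 300 → max 300
Option 4 regrets: 180, 0, 0, 340, 230 → max 340
Smallest max regret = 120 → Option 1.

Option 1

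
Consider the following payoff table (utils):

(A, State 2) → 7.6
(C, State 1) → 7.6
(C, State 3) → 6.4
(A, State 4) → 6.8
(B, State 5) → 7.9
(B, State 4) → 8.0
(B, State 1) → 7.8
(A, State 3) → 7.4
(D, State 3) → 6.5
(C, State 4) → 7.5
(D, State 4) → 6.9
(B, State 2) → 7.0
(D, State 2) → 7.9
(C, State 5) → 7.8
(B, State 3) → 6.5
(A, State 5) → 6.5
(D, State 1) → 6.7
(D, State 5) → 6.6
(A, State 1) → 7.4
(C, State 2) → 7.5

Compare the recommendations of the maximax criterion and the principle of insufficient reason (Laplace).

Row maxima: A=7.6, B=8.0, C=7.8, D=7.9
Best best-case = 8.0 → B.
Row averages: A=7.14, B=7.44, C=7.36, D=6.92
Highest average = 7.44 → B.

maximax → B; laplace → B (agree)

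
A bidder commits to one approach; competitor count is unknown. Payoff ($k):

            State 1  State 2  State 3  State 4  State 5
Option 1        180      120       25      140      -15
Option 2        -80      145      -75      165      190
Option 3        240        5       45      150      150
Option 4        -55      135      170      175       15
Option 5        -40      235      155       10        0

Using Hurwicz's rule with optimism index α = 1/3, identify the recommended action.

Option 1: 1/3·180 + 2/3·(-15) = 50
Option 2: 1/3·190 + 2/3·(-80) = 10
Option 3: 1/3·240 + 2/3·5 = 250/3
Option 4: 1/3·175 + 2/3·(-55) = 65/3
Option 5: 1/3·235 + 2/3·(-40) = 155/3
Highest Hurwicz score = 250/3 → Option 3.

Option 3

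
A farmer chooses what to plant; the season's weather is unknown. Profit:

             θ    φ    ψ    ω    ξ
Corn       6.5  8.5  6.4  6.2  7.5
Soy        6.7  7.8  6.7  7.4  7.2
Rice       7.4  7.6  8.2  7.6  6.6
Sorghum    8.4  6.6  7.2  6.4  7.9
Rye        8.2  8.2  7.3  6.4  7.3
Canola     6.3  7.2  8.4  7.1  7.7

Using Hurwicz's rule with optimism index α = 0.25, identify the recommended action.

Rice

Corn: 0.25·8.5 + 0.75·6.2 = 6.775
Soy: 0.25·7.8 + 0.75·6.7 = 6.975
Rice: 0.25·8.2 + 0.75·6.6 = 7
Sorghum: 0.25·8.4 + 0.75·6.4 = 6.9
Rye: 0.25·8.2 + 0.75·6.4 = 6.85
Canola: 0.25·8.4 + 0.75·6.3 = 6.825
Highest Hurwicz score = 7 → Rice.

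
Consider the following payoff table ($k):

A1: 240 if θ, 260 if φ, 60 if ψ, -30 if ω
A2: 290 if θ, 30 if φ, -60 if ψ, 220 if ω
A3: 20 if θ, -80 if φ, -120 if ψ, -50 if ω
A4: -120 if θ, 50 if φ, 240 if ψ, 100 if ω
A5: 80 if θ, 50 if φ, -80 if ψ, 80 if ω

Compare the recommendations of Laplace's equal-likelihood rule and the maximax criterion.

laplace → A1; maximax → A2 (disagree)

Row averages: A1=132.5, A2=120, A3=-57.5, A4=67.5, A5=32.5
Highest average = 132.5 → A1.
Row maxima: A1=260, A2=290, A3=20, A4=240, A5=80
Best best-case = 290 → A2.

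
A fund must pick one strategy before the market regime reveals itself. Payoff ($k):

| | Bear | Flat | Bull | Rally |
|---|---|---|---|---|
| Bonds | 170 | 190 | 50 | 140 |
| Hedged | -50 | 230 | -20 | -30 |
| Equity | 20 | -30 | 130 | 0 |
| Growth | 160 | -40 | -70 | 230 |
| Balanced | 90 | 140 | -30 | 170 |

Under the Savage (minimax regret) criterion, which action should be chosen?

Column bests: Bear=170, Flat=230, Bull=130, Rally=230.
Bonds regrets: 0, 40, 80, 90 → max 90
Hedged regrets: 220, 0, 150, 260 → max 260
Equity regrets: 150, 260, 0, 230 → max 260
Growth regrets: 10, 270, 200, 0 → max 270
Balanced regrets: 80, 90, 160, 60 → max 160
Smallest max regret = 90 → Bonds.

Bonds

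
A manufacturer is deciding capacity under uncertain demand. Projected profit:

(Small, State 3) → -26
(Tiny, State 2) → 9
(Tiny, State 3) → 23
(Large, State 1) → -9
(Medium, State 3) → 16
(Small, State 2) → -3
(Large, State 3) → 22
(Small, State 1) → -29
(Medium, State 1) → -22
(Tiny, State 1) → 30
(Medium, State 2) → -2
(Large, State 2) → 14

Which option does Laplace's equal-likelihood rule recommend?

Tiny

Row averages: Tiny=62/3, Small=-58/3, Medium=-8/3, Large=9
Highest average = 62/3 → Tiny.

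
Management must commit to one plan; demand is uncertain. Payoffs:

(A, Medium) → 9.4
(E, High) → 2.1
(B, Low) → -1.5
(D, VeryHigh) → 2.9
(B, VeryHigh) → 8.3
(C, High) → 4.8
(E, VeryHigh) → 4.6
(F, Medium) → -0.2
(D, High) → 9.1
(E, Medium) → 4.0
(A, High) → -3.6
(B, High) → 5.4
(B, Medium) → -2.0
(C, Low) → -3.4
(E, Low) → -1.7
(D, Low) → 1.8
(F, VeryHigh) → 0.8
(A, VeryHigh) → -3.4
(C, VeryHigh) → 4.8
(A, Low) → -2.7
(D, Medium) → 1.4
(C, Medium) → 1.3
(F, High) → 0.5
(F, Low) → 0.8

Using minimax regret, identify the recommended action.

E

Column bests: Low=1.8, Medium=9.4, High=9.1, VeryHigh=8.3.
A regrets: 4.5, 0.0, 12.7, 11.7 → max 12.7
B regrets: 3.3, 11.4, 3.7, 0.0 → max 11.4
C regrets: 5.2, 8.1, 4.3, 3.5 → max 8.1
D regrets: 0.0, 8.0, 0.0, 5.4 → max 8.0
E regrets: 3.5, 5.4, 7.0, 3.7 → max 7.0
F regrets: 1.0, 9.6, 8.6, 7.5 → max 9.6
Smallest max regret = 7.0 → E.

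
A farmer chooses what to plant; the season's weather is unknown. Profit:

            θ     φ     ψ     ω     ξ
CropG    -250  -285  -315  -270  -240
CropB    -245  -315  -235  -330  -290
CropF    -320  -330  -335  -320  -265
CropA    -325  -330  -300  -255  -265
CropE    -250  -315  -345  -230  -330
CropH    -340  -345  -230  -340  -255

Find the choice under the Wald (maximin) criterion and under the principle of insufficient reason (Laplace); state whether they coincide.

Row minima: CropG=-315, CropB=-330, CropF=-335, CropA=-330, CropE=-345, CropH=-345
Best worst-case = -315 → CropG.
Row averages: CropG=-272, CropB=-283, CropF=-314, CropA=-295, CropE=-294, CropH=-302
Highest average = -272 → CropG.

maximin → CropG; laplace → CropG (agree)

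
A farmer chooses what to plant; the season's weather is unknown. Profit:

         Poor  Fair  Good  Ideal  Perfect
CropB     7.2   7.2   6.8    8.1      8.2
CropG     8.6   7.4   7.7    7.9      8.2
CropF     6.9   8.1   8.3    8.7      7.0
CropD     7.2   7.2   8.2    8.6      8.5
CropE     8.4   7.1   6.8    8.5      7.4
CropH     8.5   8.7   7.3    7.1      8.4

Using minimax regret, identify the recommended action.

Column bests: Poor=8.6, Fair=8.7, Good=8.3, Ideal=8.7, Perfect=8.5.
CropB regrets: 1.4, 1.5, 1.5, 0.6, 0.3 → max 1.5
CropG regrets: 0.0, 1.3, 0.6, 0.8, 0.3 → max 1.3
CropF regrets: 1.7, 0.6, 0.0, 0.0, 1.5 → max 1.7
CropD regrets: 1.4, 1.5, 0.1, 0.1, 0.0 → max 1.5
CropE regrets: 0.2, 1.6, 1.5, 0.2, 1.1 → max 1.6
CropH regrets: 0.1, 0.0, 1.0, 1.6, 0.1 → max 1.6
Smallest max regret = 1.3 → CropG.

CropG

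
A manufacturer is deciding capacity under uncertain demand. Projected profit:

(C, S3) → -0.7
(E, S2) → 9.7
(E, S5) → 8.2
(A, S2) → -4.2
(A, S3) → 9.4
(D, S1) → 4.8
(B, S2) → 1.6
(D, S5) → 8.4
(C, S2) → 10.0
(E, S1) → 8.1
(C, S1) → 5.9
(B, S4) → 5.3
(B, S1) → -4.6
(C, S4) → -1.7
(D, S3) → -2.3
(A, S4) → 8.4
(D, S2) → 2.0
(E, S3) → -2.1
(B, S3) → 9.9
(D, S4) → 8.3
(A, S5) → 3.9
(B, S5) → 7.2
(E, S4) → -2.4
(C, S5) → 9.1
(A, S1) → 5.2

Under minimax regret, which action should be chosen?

C

Column bests: S1=8.1, S2=10.0, S3=9.9, S4=8.4, S5=9.1.
A regrets: 2.9, 14.2, 0.5, 0.0, 5.2 → max 14.2
B regrets: 12.7, 8.4, 0.0, 3.1, 1.9 → max 12.7
C regrets: 2.2, 0.0, 10.6, 10.1, 0.0 → max 10.6
D regrets: 3.3, 8.0, 12.2, 0.1, 0.7 → max 12.2
E regrets: 0.0, 0.3, 12.0, 10.8, 0.9 → max 12.0
Smallest max regret = 10.6 → C.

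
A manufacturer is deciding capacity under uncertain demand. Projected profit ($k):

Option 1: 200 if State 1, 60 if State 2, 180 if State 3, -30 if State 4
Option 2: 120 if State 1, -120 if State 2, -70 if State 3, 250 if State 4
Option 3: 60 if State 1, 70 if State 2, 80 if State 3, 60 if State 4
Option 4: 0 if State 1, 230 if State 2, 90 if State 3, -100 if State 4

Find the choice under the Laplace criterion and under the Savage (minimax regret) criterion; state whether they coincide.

laplace → Option 1; minimax regret → Option 3 (disagree)

Row averages: Option 1=102.5, Option 2=45, Option 3=67.5, Option 4=55
Highest average = 102.5 → Option 1.
Column bests: State 1=200, State 2=230, State 3=180, State 4=250.
Option 1 regrets: 0, 170, 0, 280 → max 280
Option 2 regrets: 80, 350, 250, 0 → max 350
Option 3 regrets: 140, 160, 100, 190 → max 190
Option 4 regrets: 200, 0, 90, 350 → max 350
Smallest max regret = 190 → Option 3.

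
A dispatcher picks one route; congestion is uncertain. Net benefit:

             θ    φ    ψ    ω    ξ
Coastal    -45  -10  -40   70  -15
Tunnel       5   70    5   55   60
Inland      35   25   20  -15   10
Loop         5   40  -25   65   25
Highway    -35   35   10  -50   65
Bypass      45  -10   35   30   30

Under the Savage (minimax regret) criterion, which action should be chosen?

Tunnel

Column bests: θ=45, φ=70, ψ=35, ω=70, ξ=65.
Coastal regrets: 90, 80, 75, 0, 80 → max 90
Tunnel regrets: 40, 0, 30, 15, 5 → max 40
Inland regrets: 10, 45, 15, 85, 55 → max 85
Loop regrets: 40, 30, 60, 5, 40 → max 60
Highway regrets: 80, 35, 25, 120, 0 → max 120
Bypass regrets: 0, 80, 0, 40, 35 → max 80
Smallest max regret = 40 → Tunnel.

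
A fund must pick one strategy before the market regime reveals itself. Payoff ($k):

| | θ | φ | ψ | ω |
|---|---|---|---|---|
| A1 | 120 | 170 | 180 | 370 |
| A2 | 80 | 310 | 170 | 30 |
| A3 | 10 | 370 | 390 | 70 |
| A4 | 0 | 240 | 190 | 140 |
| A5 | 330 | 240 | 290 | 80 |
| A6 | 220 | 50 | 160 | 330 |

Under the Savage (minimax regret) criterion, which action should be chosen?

Column bests: θ=330, φ=370, ψ=390, ω=370.
A1 regrets: 210, 200, 210, 0 → max 210
A2 regrets: 250, 60, 220, 340 → max 340
A3 regrets: 320, 0, 0, 300 → max 320
A4 regrets: 330, 130, 200, 230 → max 330
A5 regrets: 0, 130, 100, 290 → max 290
A6 regrets: 110, 320, 230, 40 → max 320
Smallest max regret = 210 → A1.

A1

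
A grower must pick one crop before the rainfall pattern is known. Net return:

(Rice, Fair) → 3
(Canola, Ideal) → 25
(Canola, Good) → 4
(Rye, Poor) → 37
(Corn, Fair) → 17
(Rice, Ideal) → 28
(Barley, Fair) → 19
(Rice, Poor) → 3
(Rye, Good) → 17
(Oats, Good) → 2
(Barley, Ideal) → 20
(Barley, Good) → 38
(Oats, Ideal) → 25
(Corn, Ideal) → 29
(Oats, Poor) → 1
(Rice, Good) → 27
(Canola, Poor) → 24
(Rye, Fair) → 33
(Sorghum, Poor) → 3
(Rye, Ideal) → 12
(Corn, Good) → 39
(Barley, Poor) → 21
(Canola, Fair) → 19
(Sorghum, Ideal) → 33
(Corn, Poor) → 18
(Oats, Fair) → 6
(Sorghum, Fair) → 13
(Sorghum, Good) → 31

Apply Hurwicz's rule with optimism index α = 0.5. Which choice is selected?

Barley

Barley: 0.5·38 + 0.5·19 = 28.5
Canola: 0.5·25 + 0.5·4 = 14.5
Rye: 0.5·37 + 0.5·12 = 24.5
Rice: 0.5·28 + 0.5·3 = 15.5
Sorghum: 0.5·33 + 0.5·3 = 18
Corn: 0.5·39 + 0.5·17 = 28
Oats: 0.5·25 + 0.5·1 = 13
Highest Hurwicz score = 28.5 → Barley.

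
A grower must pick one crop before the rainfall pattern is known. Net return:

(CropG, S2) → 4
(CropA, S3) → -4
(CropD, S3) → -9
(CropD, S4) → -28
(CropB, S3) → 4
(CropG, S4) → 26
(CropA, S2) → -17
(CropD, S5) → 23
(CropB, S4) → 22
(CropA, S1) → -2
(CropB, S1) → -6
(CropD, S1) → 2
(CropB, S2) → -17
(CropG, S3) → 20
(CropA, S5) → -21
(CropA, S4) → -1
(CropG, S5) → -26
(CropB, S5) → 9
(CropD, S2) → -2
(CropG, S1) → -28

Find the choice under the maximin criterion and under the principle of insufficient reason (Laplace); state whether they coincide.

maximin → CropB; laplace → CropB (agree)

Row minima: CropD=-28, CropA=-21, CropG=-28, CropB=-17
Best worst-case = -17 → CropB.
Row averages: CropD=-2.8, CropA=-9, CropG=-0.8, CropB=2.4
Highest average = 2.4 → CropB.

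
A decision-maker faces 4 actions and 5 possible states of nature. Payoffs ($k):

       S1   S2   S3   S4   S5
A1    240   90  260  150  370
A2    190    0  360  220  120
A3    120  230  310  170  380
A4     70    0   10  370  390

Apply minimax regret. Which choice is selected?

Column bests: S1=240, S2=230, S3=360, S4=370, S5=390.
A1 regrets: 0, 140, 100, 220, 20 → max 220
A2 regrets: 50, 230, 0, 150, 270 → max 270
A3 regrets: 120, 0, 50, 200, 10 → max 200
A4 regrets: 170, 230, 350, 0, 0 → max 350
Smallest max regret = 200 → A3.

A3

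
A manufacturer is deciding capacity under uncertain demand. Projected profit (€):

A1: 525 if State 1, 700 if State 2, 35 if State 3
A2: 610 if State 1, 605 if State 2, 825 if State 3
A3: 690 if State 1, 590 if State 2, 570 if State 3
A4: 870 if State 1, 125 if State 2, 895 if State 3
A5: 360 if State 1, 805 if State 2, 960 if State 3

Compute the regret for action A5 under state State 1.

510

Best payoff under State 1 is 870.
Regret = 870 − 360 = 510.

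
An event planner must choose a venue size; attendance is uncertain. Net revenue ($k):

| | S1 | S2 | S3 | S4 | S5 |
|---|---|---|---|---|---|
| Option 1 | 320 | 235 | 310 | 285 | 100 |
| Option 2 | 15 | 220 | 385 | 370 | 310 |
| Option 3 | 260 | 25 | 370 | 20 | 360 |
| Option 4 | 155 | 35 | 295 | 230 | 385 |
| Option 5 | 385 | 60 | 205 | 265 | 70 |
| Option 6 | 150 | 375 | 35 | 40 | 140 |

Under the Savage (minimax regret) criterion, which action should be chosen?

Option 1

Column bests: S1=385, S2=375, S3=385, S4=370, S5=385.
Option 1 regrets: 65, 140, 75, 85, 285 → max 285
Option 2 regrets: 370, 155, 0, 0, 75 → max 370
Option 3 regrets: 125, 350, 15, 350, 25 → max 350
Option 4 regrets: 230, 340, 90, 140, 0 → max 340
Option 5 regrets: 0, 315, 180, 105, 315 → max 315
Option 6 regrets: 235, 0, 350, 330, 245 → max 350
Smallest max regret = 285 → Option 1.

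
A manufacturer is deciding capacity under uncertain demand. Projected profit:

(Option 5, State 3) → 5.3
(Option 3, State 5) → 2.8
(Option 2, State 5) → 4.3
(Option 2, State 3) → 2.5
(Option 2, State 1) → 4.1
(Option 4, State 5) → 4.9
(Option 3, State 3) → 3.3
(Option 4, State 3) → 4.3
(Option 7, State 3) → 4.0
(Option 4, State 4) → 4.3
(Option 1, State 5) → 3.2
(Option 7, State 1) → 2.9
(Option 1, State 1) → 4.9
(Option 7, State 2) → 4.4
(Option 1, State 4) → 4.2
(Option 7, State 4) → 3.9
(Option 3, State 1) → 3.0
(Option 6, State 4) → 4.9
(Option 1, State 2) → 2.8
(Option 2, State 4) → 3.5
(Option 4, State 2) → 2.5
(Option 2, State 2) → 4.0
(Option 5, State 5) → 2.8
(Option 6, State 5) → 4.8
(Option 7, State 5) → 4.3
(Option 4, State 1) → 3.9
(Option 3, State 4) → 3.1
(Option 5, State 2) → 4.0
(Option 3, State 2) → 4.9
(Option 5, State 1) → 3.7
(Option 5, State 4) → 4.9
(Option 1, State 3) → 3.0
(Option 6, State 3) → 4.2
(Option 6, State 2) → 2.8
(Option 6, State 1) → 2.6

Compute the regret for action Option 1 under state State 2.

Best payoff under State 2 is 4.9.
Regret = 4.9 − 2.8 = 2.1.

2.1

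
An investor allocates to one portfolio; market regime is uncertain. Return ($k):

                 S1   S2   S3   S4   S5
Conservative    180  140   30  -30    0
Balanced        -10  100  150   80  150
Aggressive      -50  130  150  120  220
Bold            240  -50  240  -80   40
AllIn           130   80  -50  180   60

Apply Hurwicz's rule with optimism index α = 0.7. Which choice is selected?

Conservative: 0.7·180 + 0.3·(-30) = 117
Balanced: 0.7·150 + 0.3·(-10) = 102
Aggressive: 0.7·220 + 0.3·(-50) = 139
Bold: 0.7·240 + 0.3·(-80) = 144
AllIn: 0.7·180 + 0.3·(-50) = 111
Highest Hurwicz score = 144 → Bold.

Bold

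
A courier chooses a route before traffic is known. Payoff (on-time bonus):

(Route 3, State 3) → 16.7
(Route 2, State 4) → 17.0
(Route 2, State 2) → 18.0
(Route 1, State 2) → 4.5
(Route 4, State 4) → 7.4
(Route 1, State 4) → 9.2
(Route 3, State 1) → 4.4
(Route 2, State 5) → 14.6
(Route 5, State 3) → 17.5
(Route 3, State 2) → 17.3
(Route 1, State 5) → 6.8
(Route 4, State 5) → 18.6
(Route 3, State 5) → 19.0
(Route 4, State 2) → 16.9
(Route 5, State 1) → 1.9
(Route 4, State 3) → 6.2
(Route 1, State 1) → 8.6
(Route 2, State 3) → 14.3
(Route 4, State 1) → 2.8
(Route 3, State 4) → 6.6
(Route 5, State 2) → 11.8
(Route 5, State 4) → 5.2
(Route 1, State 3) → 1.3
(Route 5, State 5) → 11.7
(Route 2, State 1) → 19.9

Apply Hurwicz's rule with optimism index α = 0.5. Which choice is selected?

Route 1: 0.5·9.2 + 0.5·1.3 = 5.25
Route 2: 0.5·19.9 + 0.5·14.3 = 17.1
Route 3: 0.5·19.0 + 0.5·4.4 = 11.7
Route 4: 0.5·18.6 + 0.5·2.8 = 10.7
Route 5: 0.5·17.5 + 0.5·1.9 = 9.7
Highest Hurwicz score = 17.1 → Route 2.

Route 2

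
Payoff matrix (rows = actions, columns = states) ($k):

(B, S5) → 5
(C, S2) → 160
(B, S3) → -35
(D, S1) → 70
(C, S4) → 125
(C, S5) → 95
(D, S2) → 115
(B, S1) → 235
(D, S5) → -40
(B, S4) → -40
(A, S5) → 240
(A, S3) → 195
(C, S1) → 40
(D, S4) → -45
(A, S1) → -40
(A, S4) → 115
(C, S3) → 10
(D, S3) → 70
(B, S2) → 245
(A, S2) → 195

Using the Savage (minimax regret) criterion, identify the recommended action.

C

Column bests: S1=235, S2=245, S3=195, S4=125, S5=240.
A regrets: 275, 50, 0, 10, 0 → max 275
B regrets: 0, 0, 230, 165, 235 → max 235
C regrets: 195, 85, 185, 0, 145 → max 195
D regrets: 165, 130, 125, 170, 280 → max 280
Smallest max regret = 195 → C.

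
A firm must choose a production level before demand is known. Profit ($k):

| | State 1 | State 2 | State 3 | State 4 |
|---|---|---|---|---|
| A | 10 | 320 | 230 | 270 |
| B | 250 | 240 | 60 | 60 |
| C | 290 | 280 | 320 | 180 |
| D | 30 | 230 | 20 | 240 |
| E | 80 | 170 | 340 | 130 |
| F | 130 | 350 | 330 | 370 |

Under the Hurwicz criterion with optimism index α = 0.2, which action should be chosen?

A: 0.2·320 + 0.8·10 = 72
B: 0.2·250 + 0.8·60 = 98
C: 0.2·320 + 0.8·180 = 208
D: 0.2·240 + 0.8·20 = 64
E: 0.2·340 + 0.8·80 = 132
F: 0.2·370 + 0.8·130 = 178
Highest Hurwicz score = 208 → C.

C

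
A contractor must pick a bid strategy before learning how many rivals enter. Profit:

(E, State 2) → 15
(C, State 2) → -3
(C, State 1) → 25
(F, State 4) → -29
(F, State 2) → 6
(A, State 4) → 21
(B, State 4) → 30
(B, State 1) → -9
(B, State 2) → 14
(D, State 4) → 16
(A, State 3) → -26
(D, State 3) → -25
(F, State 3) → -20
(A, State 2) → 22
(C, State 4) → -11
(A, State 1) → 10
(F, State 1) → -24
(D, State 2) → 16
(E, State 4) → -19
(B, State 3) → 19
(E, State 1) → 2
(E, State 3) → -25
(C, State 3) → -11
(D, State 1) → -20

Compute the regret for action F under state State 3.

Best payoff under State 3 is 19.
Regret = 19 − (-20) = 39.

39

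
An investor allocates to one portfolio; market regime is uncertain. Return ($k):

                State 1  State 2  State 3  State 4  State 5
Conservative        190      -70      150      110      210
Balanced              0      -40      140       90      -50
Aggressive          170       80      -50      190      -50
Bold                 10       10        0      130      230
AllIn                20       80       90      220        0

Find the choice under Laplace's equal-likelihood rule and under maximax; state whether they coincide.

laplace → Conservative; maximax → Bold (disagree)

Row averages: Conservative=118, Balanced=28, Aggressive=68, Bold=76, AllIn=82
Highest average = 118 → Conservative.
Row maxima: Conservative=210, Balanced=140, Aggressive=190, Bold=230, AllIn=220
Best best-case = 230 → Bold.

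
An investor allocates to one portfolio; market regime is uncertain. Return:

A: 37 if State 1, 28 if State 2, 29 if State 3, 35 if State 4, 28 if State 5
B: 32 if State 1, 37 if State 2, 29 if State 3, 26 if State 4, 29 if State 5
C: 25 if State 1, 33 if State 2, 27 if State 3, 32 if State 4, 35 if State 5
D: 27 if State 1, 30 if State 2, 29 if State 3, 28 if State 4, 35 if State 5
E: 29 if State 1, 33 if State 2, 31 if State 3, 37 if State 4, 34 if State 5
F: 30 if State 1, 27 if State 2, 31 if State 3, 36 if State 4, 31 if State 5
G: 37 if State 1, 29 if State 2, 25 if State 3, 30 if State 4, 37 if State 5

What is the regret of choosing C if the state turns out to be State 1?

12

Best payoff under State 1 is 37.
Regret = 37 − 25 = 12.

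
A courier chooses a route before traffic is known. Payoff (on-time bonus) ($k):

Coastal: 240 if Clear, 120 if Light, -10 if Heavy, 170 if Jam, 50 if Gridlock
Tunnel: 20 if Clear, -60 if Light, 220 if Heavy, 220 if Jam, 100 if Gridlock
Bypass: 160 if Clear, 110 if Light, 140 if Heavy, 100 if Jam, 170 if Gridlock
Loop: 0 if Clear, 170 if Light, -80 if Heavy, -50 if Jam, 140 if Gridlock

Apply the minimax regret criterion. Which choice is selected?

Bypass

Column bests: Clear=240, Light=170, Heavy=220, Jam=220, Gridlock=170.
Coastal regrets: 0, 50, 230, 50, 120 → max 230
Tunnel regrets: 220, 230, 0, 0, 70 → max 230
Bypass regrets: 80, 60, 80, 120, 0 → max 120
Loop regrets: 240, 0, 300, 270, 30 → max 300
Smallest max regret = 120 → Bypass.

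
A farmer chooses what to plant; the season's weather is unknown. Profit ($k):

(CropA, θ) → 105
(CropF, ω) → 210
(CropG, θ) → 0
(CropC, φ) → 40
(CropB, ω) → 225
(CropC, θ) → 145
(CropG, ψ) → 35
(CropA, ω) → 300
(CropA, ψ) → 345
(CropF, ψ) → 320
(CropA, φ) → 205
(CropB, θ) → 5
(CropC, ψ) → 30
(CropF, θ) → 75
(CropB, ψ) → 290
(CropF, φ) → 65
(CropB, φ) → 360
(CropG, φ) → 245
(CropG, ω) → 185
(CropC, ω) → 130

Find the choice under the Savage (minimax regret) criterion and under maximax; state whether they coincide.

minimax regret → CropB; maximax → CropB (agree)

Column bests: θ=145, φ=360, ψ=345, ω=300.
CropA regrets: 40, 155, 0, 0 → max 155
CropF regrets: 70, 295, 25, 90 → max 295
CropB regrets: 140, 0, 55, 75 → max 140
CropC regrets: 0, 320, 315, 170 → max 320
CropG regrets: 145, 115, 310, 115 → max 310
Smallest max regret = 140 → CropB.
Row maxima: CropA=345, CropF=320, CropB=360, CropC=145, CropG=245
Best best-case = 360 → CropB.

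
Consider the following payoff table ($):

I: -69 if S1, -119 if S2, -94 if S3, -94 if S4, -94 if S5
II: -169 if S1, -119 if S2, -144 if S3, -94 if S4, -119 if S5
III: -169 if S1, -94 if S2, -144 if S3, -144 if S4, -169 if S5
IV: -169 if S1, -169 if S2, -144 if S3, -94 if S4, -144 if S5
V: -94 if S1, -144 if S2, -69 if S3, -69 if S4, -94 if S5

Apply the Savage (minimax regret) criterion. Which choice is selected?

Column bests: S1=-69, S2=-94, S3=-69, S4=-69, S5=-94.
I regrets: 0, 25, 25, 25, 0 → max 25
II regrets: 100, 25, 75, 25, 25 → max 100
III regrets: 100, 0, 75, 75, 75 → max 100
IV regrets: 100, 75, 75, 25, 50 → max 100
V regrets: 25, 50, 0, 0, 0 → max 50
Smallest max regret = 25 → I.

I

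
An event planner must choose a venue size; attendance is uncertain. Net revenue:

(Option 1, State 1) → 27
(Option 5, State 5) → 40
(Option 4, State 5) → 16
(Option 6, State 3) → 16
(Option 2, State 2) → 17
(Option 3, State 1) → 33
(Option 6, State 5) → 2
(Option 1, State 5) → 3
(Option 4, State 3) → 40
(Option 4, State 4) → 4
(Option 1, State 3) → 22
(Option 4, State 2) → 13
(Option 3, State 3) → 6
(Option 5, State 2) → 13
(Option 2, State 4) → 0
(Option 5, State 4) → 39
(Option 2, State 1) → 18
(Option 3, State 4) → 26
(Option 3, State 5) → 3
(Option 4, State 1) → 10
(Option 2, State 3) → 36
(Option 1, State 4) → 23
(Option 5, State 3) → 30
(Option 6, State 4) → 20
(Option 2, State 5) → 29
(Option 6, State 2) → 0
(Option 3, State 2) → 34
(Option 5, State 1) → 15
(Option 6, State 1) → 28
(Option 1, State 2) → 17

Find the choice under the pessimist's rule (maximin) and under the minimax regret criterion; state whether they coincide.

maximin → Option 5; minimax regret → Option 5 (agree)

Row minima: Option 1=3, Option 2=0, Option 3=3, Option 4=4, Option 5=13, Option 6=0
Best worst-case = 13 → Option 5.
Column bests: State 1=33, State 2=34, State 3=40, State 4=39, State 5=40.
Option 1 regrets: 6, 17, 18, 16, 37 → max 37
Option 2 regrets: 15, 17, 4, 39, 11 → max 39
Option 3 regrets: 0, 0, 34, 13, 37 → max 37
Option 4 regrets: 23, 21, 0, 35, 24 → max 35
Option 5 regrets: 18, 21, 10, 0, 0 → max 21
Option 6 regrets: 5, 34, 24, 19, 38 → max 38
Smallest max regret = 21 → Option 5.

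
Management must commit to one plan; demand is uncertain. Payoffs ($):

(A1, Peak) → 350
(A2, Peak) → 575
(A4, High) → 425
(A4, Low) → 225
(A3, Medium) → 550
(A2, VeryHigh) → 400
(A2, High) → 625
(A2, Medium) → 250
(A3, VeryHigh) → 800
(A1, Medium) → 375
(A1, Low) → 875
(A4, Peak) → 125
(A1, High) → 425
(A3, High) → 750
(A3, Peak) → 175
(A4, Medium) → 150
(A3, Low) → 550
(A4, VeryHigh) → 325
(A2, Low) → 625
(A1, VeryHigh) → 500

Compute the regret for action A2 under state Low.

Best payoff under Low is 875.
Regret = 875 − 625 = 250.

250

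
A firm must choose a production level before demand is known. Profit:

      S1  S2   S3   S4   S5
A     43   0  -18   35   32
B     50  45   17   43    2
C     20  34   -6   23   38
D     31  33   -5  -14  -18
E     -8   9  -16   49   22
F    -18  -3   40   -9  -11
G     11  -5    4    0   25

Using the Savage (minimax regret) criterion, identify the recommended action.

B

Column bests: S1=50, S2=45, S3=40, S4=49, S5=38.
A regrets: 7, 45, 58, 14, 6 → max 58
B regrets: 0, 0, 23, 6, 36 → max 36
C regrets: 30, 11, 46, 26, 0 → max 46
D regrets: 19, 12, 45, 63, 56 → max 63
E regrets: 58, 36, 56, 0, 16 → max 58
F regrets: 68, 48, 0, 58, 49 → max 68
G regrets: 39, 50, 36, 49, 13 → max 50
Smallest max regret = 36 → B.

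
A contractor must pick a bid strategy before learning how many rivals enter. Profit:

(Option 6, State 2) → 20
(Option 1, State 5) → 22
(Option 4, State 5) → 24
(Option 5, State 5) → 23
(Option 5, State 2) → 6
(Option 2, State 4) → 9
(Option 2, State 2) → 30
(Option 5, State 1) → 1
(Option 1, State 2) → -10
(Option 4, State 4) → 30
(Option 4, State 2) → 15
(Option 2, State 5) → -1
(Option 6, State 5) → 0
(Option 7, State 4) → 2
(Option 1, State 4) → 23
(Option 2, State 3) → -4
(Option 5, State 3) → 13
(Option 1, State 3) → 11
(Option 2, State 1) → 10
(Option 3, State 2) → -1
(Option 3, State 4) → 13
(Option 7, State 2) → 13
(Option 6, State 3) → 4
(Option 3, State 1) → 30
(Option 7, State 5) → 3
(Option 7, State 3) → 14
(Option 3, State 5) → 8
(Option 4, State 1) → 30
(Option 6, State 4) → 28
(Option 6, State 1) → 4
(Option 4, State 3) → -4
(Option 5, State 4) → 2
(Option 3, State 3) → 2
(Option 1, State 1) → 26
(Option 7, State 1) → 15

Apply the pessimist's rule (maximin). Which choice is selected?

Row minima: Option 1=-10, Option 2=-4, Option 3=-1, Option 4=-4, Option 5=1, Option 6=0, Option 7=2
Best worst-case = 2 → Option 7.

Option 7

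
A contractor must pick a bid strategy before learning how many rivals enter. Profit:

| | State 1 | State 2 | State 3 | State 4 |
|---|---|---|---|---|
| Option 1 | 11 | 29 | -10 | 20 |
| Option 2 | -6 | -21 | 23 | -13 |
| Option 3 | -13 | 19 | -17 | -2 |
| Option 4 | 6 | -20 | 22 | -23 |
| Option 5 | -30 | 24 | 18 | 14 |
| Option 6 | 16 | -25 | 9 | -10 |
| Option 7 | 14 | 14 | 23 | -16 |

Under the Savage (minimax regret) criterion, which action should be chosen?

Column bests: State 1=16, State 2=29, State 3=23, State 4=20.
Option 1 regrets: 5, 0, 33, 0 → max 33
Option 2 regrets: 22, 50, 0, 33 → max 50
Option 3 regrets: 29, 10, 40, 22 → max 40
Option 4 regrets: 10, 49, 1, 43 → max 49
Option 5 regrets: 46, 5, 5, 6 → max 46
Option 6 regrets: 0, 54, 14, 30 → max 54
Option 7 regrets: 2, 15, 0, 36 → max 36
Smallest max regret = 33 → Option 1.

Option 1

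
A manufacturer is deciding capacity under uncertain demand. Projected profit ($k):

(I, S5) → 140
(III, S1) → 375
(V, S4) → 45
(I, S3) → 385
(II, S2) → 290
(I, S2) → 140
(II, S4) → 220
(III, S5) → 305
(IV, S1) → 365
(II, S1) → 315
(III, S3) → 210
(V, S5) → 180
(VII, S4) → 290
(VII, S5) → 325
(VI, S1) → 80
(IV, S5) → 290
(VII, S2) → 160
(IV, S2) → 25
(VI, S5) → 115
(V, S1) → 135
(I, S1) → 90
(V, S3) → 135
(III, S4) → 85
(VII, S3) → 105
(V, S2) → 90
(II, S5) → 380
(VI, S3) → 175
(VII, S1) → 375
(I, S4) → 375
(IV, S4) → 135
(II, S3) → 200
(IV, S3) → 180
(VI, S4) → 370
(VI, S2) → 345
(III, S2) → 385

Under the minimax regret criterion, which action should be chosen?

II

Column bests: S1=375, S2=385, S3=385, S4=375, S5=380.
I regrets: 285, 245, 0, 0, 240 → max 285
II regrets: 60, 95, 185, 155, 0 → max 185
III regrets: 0, 0, 175, 290, 75 → max 290
IV regrets: 10, 360, 205, 240, 90 → max 360
V regrets: 240, 295, 250, 330, 200 → max 330
VI regrets: 295, 40, 210, 5, 265 → max 295
VII regrets: 0, 225, 280, 85, 55 → max 280
Smallest max regret = 185 → II.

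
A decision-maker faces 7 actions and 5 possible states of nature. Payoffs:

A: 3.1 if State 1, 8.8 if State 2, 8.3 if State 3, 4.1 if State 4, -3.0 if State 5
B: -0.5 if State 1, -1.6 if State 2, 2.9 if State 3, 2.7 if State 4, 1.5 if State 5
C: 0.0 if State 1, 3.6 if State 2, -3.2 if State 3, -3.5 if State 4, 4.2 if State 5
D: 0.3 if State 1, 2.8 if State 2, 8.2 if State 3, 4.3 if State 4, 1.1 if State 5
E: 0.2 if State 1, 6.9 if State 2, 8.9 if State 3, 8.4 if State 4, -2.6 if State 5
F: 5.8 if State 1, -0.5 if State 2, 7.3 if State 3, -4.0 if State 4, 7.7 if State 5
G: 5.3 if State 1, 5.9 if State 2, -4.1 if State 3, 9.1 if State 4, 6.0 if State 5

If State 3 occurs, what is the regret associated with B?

Best payoff under State 3 is 8.9.
Regret = 8.9 − 2.9 = 6.0.

6.0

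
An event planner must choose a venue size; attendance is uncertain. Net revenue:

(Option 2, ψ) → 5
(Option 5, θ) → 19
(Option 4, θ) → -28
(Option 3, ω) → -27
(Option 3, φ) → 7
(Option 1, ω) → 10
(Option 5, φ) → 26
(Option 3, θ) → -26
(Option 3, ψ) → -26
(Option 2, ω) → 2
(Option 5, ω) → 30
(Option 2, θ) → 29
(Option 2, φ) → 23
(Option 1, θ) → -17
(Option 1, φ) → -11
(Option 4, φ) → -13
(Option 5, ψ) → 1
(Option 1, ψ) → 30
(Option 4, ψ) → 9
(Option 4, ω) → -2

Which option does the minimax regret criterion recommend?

Option 2

Column bests: θ=29, φ=26, ψ=30, ω=30.
Option 1 regrets: 46, 37, 0, 20 → max 46
Option 2 regrets: 0, 3, 25, 28 → max 28
Option 3 regrets: 55, 19, 56, 57 → max 57
Option 4 regrets: 57, 39, 21, 32 → max 57
Option 5 regrets: 10, 0, 29, 0 → max 29
Smallest max regret = 28 → Option 2.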